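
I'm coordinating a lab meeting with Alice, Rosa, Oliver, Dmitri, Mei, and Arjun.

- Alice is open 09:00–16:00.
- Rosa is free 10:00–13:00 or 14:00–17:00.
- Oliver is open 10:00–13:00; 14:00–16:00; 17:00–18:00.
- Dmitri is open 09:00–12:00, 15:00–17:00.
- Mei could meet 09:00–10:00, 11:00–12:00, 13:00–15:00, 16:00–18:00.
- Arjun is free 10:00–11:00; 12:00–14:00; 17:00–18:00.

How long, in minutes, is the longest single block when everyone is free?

Alice ∩ Rosa: 10:00-13:00, 14:00-16:00.
Alice ∩ Rosa ∩ Oliver: 10:00-13:00, 14:00-16:00.
Alice ∩ Rosa ∩ Oliver ∩ Dmitri: 10:00-12:00, 15:00-16:00.
Alice ∩ Rosa ∩ Oliver ∩ Dmitri ∩ Mei: 11:00-12:00.
Alice ∩ Rosa ∩ Oliver ∩ Dmitri ∩ Mei ∩ Arjun: ∅.
There is no time when everyone is free.
No common window exists, so the longest block is 0 minutes.

0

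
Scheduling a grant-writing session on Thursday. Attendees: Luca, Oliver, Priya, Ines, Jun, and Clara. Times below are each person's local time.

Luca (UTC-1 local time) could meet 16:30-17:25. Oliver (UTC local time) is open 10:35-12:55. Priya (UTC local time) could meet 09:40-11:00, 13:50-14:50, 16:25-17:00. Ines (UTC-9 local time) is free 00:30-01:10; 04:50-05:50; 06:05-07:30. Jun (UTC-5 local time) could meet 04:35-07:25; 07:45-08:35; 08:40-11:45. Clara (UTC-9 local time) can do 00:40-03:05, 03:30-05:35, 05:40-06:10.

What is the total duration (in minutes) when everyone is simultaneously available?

Luca in UTC: 17:30-18:25 (add 1h to convert from UTC-1).
Oliver in UTC: 10:35-12:55.
Priya in UTC: 09:40-11:00, 13:50-14:50, 16:25-17:00.
Ines in UTC: 09:30-10:10, 13:50-14:50, 15:05-16:30 (add 9h to convert from UTC-9).
Jun in UTC: 09:35-12:25, 12:45-13:35, 13:40-16:45 (add 5h to convert from UTC-5).
Clara in UTC: 09:40-12:05, 12:30-14:35, 14:40-15:10 (add 9h to convert from UTC-9).
Luca ∩ Oliver: ∅.
Luca ∩ Oliver ∩ Priya: ∅.
Luca ∩ Oliver ∩ Priya ∩ Ines: ∅.
Luca ∩ Oliver ∩ Priya ∩ Ines ∩ Jun: ∅.
Luca ∩ Oliver ∩ Priya ∩ Ines ∩ Jun ∩ Clara: ∅.
There is no time when everyone is free.
There is no common window, so the total is 0 minutes.

0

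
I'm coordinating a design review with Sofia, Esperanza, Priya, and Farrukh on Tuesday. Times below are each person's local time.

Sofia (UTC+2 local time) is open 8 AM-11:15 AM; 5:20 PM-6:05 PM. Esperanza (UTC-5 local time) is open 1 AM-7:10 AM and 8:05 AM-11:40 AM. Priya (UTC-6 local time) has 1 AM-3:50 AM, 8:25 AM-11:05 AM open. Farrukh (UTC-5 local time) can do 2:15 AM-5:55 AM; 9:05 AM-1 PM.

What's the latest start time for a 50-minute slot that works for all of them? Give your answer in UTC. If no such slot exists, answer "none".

08:25

Sofia in UTC: 06:00-09:15, 15:20-16:05 (subtract 2h to convert from UTC+2).
Esperanza in UTC: 06:00-12:10, 13:05-16:40 (add 5h to convert from UTC-5).
Priya in UTC: 07:00-09:50, 14:25-17:05 (add 6h to convert from UTC-6).
Farrukh in UTC: 07:15-10:55, 14:05-18:00 (add 5h to convert from UTC-5).
Sofia ∩ Esperanza: 06:00-09:15, 15:20-16:05.
Sofia ∩ Esperanza ∩ Priya: 07:00-09:15, 15:20-16:05.
Sofia ∩ Esperanza ∩ Priya ∩ Farrukh: 07:15-09:15, 15:20-16:05.
So the common availability across everyone is 07:15-09:15, 15:20-16:05.
The last common window of at least 50 minutes is 07:15-09:15; a 50-minute meeting can start as late as 08:25 and still end by 09:15.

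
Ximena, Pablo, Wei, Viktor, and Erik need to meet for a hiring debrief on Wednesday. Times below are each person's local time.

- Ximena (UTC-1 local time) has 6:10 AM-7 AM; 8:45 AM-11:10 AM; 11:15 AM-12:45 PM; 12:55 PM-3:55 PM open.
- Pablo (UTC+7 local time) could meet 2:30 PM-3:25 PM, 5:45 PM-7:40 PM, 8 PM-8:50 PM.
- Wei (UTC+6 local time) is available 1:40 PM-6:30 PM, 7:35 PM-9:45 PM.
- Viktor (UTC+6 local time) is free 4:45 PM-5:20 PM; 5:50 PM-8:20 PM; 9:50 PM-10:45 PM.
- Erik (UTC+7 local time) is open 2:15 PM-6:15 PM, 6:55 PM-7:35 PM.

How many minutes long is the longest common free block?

Ximena in UTC: 07:10-08:00, 09:45-12:10, 12:15-13:45, 13:55-16:55 (add 1h to convert from UTC-1).
Pablo in UTC: 07:30-08:25, 10:45-12:40, 13:00-13:50 (subtract 7h to convert from UTC+7).
Wei in UTC: 07:40-12:30, 13:35-15:45 (subtract 6h to convert from UTC+6).
Viktor in UTC: 10:45-11:20, 11:50-14:20, 15:50-16:45 (subtract 6h to convert from UTC+6).
Erik in UTC: 07:15-11:15, 11:55-12:35 (subtract 7h to convert from UTC+7).
Ximena ∩ Pablo: 07:30-08:00, 10:45-12:10, 12:15-12:40, 13:00-13:45.
Ximena ∩ Pablo ∩ Wei: 07:40-08:00, 10:45-12:10, 12:15-12:30, 13:35-13:45.
Ximena ∩ Pablo ∩ Wei ∩ Viktor: 10:45-11:20, 11:50-12:10, 12:15-12:30, 13:35-13:45.
Ximena ∩ Pablo ∩ Wei ∩ Viktor ∩ Erik: 10:45-11:15, 11:55-12:10, 12:15-12:30.
The longest is 10:45-11:15 at 30 minutes.

30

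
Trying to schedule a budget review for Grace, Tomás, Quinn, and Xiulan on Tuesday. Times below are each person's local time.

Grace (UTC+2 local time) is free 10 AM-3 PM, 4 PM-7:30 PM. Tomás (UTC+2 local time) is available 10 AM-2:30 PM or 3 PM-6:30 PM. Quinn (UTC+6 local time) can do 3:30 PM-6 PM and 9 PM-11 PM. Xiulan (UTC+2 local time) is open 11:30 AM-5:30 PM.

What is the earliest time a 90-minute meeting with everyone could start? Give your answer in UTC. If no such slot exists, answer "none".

09:30

Grace in UTC: 08:00-13:00, 14:00-17:30 (subtract 2h to convert from UTC+2).
Tomás in UTC: 08:00-12:30, 13:00-16:30 (subtract 2h to convert from UTC+2).
Quinn in UTC: 09:30-12:00, 15:00-17:00 (subtract 6h to convert from UTC+6).
Xiulan in UTC: 09:30-15:30 (subtract 2h to convert from UTC+2).
Grace ∩ Tomás: 08:00-12:30, 14:00-16:30.
Grace ∩ Tomás ∩ Quinn: 09:30-12:00, 15:00-16:30.
Grace ∩ Tomás ∩ Quinn ∩ Xiulan: 09:30-12:00, 15:00-15:30.
The first common window of at least 90 minutes is 09:30-12:00, so the earliest start is 09:30.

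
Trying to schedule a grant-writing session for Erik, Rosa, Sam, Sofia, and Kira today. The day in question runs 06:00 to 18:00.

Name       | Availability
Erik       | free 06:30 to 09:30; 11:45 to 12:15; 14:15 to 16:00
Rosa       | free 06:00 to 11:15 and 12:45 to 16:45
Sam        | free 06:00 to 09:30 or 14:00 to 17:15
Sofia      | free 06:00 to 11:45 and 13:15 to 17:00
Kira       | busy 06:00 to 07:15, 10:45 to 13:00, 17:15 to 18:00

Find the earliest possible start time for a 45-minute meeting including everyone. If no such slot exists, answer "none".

Erik free: 06:30-09:30, 11:45-12:15, 14:15-16:00.
Rosa free: 06:00-11:15, 12:45-16:45.
Sam free: 06:00-09:30, 14:00-17:15.
Sofia free: 06:00-11:45, 13:15-17:00.
Kira free: 07:15-10:45, 13:00-17:15 (invert busy blocks within the working day).
Erik ∩ Rosa: 06:30-09:30, 14:15-16:00.
Erik ∩ Rosa ∩ Sam: 06:30-09:30, 14:15-16:00.
Erik ∩ Rosa ∩ Sam ∩ Sofia: 06:30-09:30, 14:15-16:00.
Erik ∩ Rosa ∩ Sam ∩ Sofia ∩ Kira: 07:15-09:30, 14:15-16:00.
The first common window of at least 45 minutes is 07:15-09:30, so the earliest start is 07:15.

07:15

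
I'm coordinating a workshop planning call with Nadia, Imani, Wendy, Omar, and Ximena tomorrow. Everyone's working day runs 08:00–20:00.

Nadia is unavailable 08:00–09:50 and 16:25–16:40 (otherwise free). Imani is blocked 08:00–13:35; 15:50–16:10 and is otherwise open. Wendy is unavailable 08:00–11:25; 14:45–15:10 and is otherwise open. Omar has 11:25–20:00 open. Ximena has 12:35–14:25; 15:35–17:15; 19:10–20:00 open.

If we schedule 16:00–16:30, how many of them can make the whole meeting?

3

Nadia free: 09:50-16:25, 16:40-20:00 (invert busy blocks within the working day).
Imani free: 13:35-15:50, 16:10-20:00 (invert busy blocks within the working day).
Wendy free: 11:25-14:45, 15:10-20:00 (invert busy blocks within the working day).
Omar free: 11:25-20:00.
Ximena free: 12:35-14:25, 15:35-17:15, 19:10-20:00.
Wendy, Omar, and Ximena can make the full 16:00-16:30 slot — that's 3.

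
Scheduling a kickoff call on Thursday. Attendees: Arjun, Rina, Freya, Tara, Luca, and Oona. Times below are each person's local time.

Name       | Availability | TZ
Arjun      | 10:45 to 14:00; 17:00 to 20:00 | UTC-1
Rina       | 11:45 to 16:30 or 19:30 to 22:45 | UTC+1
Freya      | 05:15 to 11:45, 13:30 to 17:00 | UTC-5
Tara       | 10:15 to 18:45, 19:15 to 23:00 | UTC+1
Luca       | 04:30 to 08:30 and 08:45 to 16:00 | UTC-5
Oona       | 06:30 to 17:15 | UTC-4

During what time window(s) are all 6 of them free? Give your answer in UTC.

Arjun in UTC: 11:45-15:00, 18:00-21:00 (add 1h to convert from UTC-1).
Rina in UTC: 10:45-15:30, 18:30-21:45 (subtract 1h to convert from UTC+1).
Freya in UTC: 10:15-16:45, 18:30-22:00 (add 5h to convert from UTC-5).
Tara in UTC: 09:15-17:45, 18:15-22:00 (subtract 1h to convert from UTC+1).
Luca in UTC: 09:30-13:30, 13:45-21:00 (add 5h to convert from UTC-5).
Oona in UTC: 10:30-21:15 (add 4h to convert from UTC-4).
Arjun ∩ Rina: 11:45-15:00, 18:30-21:00.
Arjun ∩ Rina ∩ Freya: 11:45-15:00, 18:30-21:00.
Arjun ∩ Rina ∩ Freya ∩ Tara: 11:45-15:00, 18:30-21:00.
Arjun ∩ Rina ∩ Freya ∩ Tara ∩ Luca: 11:45-13:30, 13:45-15:00, 18:30-21:00.
Arjun ∩ Rina ∩ Freya ∩ Tara ∩ Luca ∩ Oona: 11:45-13:30, 13:45-15:00, 18:30-21:00.
Those are the intersection windows.

11:45-13:30, 13:45-15:00, 18:30-21:00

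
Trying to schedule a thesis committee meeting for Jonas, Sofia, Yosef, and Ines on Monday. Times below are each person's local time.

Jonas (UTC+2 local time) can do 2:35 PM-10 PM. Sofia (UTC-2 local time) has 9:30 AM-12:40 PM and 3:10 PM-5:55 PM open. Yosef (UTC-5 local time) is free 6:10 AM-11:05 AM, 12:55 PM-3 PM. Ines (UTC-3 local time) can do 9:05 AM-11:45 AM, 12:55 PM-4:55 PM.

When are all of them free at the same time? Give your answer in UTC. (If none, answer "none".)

12:35-14:40, 17:55-19:55

Jonas in UTC: 12:35-20:00 (subtract 2h to convert from UTC+2).
Sofia in UTC: 11:30-14:40, 17:10-19:55 (add 2h to convert from UTC-2).
Yosef in UTC: 11:10-16:05, 17:55-20:00 (add 5h to convert from UTC-5).
Ines in UTC: 12:05-14:45, 15:55-19:55 (add 3h to convert from UTC-3).
Jonas ∩ Sofia: 12:35-14:40, 17:10-19:55.
Jonas ∩ Sofia ∩ Yosef: 12:35-14:40, 17:55-19:55.
Jonas ∩ Sofia ∩ Yosef ∩ Ines: 12:35-14:40, 17:55-19:55.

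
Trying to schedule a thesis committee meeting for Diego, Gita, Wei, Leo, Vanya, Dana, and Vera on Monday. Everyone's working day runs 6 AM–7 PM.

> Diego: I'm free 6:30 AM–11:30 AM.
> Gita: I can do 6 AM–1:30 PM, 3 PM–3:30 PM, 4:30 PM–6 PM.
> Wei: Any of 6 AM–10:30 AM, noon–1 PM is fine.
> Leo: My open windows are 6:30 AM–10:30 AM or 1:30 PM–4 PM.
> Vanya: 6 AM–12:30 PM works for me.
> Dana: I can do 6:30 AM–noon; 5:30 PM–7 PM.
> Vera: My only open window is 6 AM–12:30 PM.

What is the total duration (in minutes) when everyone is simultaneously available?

240

Diego ∩ Gita: 06:30-11:30.
Diego ∩ Gita ∩ Wei: 06:30-10:30.
Diego ∩ Gita ∩ Wei ∩ Leo: 06:30-10:30.
Diego ∩ Gita ∩ Wei ∩ Leo ∩ Vanya: 06:30-10:30.
Diego ∩ Gita ∩ Wei ∩ Leo ∩ Vanya ∩ Dana: 06:30-10:30.
Diego ∩ Gita ∩ Wei ∩ Leo ∩ Vanya ∩ Dana ∩ Vera: 06:30-10:30.
Those are the intersection windows.
That's a single block of 240 minutes.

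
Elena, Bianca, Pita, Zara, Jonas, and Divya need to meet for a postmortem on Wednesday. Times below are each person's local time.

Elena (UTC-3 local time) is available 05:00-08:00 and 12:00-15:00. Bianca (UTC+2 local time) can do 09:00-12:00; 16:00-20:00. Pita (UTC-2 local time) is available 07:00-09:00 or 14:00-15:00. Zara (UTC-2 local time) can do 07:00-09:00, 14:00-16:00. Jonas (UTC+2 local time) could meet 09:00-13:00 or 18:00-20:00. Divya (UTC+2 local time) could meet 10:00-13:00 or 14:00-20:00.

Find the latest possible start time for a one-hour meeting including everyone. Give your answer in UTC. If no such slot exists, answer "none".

Elena in UTC: 08:00-11:00, 15:00-18:00 (add 3h to convert from UTC-3).
Bianca in UTC: 07:00-10:00, 14:00-18:00 (subtract 2h to convert from UTC+2).
Pita in UTC: 09:00-11:00, 16:00-17:00 (add 2h to convert from UTC-2).
Zara in UTC: 09:00-11:00, 16:00-18:00 (add 2h to convert from UTC-2).
Jonas in UTC: 07:00-11:00, 16:00-18:00 (subtract 2h to convert from UTC+2).
Divya in UTC: 08:00-11:00, 12:00-18:00 (subtract 2h to convert from UTC+2).
Elena ∩ Bianca: 08:00-10:00, 15:00-18:00.
Elena ∩ Bianca ∩ Pita: 09:00-10:00, 16:00-17:00.
Elena ∩ Bianca ∩ Pita ∩ Zara: 09:00-10:00, 16:00-17:00.
Elena ∩ Bianca ∩ Pita ∩ Zara ∩ Jonas: 09:00-10:00, 16:00-17:00.
Elena ∩ Bianca ∩ Pita ∩ Zara ∩ Jonas ∩ Divya: 09:00-10:00, 16:00-17:00.
The last common window of at least 60 minutes is 16:00-17:00; a 60-minute meeting can start as late as 16:00 and still end by 17:00.

16:00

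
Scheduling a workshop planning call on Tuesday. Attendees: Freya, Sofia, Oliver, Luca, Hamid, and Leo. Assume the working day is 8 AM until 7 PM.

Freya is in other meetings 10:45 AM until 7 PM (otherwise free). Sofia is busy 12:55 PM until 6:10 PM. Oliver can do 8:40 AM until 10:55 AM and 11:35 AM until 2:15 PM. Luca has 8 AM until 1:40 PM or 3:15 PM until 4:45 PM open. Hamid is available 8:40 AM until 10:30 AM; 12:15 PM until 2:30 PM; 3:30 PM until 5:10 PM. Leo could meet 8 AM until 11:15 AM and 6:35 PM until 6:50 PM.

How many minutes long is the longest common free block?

Freya free: 08:00-10:45 (invert busy blocks within the working day).
Sofia free: 08:00-12:55, 18:10-19:00 (invert busy blocks within the working day).
Oliver free: 08:40-10:55, 11:35-14:15.
Luca free: 08:00-13:40, 15:15-16:45.
Hamid free: 08:40-10:30, 12:15-14:30, 15:30-17:10.
Leo free: 08:00-11:15, 18:35-18:50.
Freya ∩ Sofia: 08:00-10:45.
Freya ∩ Sofia ∩ Oliver: 08:40-10:45.
Freya ∩ Sofia ∩ Oliver ∩ Luca: 08:40-10:45.
Freya ∩ Sofia ∩ Oliver ∩ Luca ∩ Hamid: 08:40-10:30.
Freya ∩ Sofia ∩ Oliver ∩ Luca ∩ Hamid ∩ Leo: 08:40-10:30.
The longest is 08:40-10:30 at 110 minutes.

110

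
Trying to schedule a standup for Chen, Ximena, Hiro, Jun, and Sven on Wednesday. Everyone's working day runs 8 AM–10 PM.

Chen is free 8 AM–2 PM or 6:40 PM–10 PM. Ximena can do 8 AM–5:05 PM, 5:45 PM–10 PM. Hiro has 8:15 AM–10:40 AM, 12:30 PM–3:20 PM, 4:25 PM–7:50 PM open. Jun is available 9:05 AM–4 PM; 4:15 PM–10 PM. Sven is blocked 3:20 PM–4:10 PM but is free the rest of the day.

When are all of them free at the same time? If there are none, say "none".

09:05-10:40, 12:30-14:00, 18:40-19:50

Chen free: 08:00-14:00, 18:40-22:00.
Ximena free: 08:00-17:05, 17:45-22:00.
Hiro free: 08:15-10:40, 12:30-15:20, 16:25-19:50.
Jun free: 09:05-16:00, 16:15-22:00.
Sven free: 08:00-15:20, 16:10-22:00 (invert busy blocks within the working day).
Chen ∩ Ximena: 08:00-14:00, 18:40-22:00.
Chen ∩ Ximena ∩ Hiro: 08:15-10:40, 12:30-14:00, 18:40-19:50.
Chen ∩ Ximena ∩ Hiro ∩ Jun: 09:05-10:40, 12:30-14:00, 18:40-19:50.
Chen ∩ Ximena ∩ Hiro ∩ Jun ∩ Sven: 09:05-10:40, 12:30-14:00, 18:40-19:50.
Those are the intersection windows.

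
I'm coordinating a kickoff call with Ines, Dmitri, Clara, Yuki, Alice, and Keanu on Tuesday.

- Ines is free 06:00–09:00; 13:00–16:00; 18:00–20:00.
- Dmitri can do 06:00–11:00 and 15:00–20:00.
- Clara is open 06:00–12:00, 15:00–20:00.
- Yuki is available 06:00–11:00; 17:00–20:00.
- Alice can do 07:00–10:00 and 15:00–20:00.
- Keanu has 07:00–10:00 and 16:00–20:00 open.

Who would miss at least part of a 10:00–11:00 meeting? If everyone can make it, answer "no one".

Ines: not fully free for 10:00-11:00. Dmitri: free for 10:00-11:00. Clara: free for 10:00-11:00. Yuki: free for 10:00-11:00. Alice: not fully free for 10:00-11:00. Keanu: not fully free for 10:00-11:00.

Alice, Ines, Keanu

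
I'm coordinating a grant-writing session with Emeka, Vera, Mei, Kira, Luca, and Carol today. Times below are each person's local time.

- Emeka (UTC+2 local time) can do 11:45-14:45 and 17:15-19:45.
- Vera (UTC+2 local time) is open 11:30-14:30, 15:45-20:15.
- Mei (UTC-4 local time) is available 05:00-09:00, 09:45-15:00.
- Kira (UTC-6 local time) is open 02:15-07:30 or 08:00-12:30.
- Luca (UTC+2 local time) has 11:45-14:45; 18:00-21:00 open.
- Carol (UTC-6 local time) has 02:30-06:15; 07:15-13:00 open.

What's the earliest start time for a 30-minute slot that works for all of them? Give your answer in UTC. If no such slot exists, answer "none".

Emeka in UTC: 09:45-12:45, 15:15-17:45 (subtract 2h to convert from UTC+2).
Vera in UTC: 09:30-12:30, 13:45-18:15 (subtract 2h to convert from UTC+2).
Mei in UTC: 09:00-13:00, 13:45-19:00 (add 4h to convert from UTC-4).
Kira in UTC: 08:15-13:30, 14:00-18:30 (add 6h to convert from UTC-6).
Luca in UTC: 09:45-12:45, 16:00-19:00 (subtract 2h to convert from UTC+2).
Carol in UTC: 08:30-12:15, 13:15-19:00 (add 6h to convert from UTC-6).
Emeka ∩ Vera: 09:45-12:30, 15:15-17:45.
Emeka ∩ Vera ∩ Mei: 09:45-12:30, 15:15-17:45.
Emeka ∩ Vera ∩ Mei ∩ Kira: 09:45-12:30, 15:15-17:45.
Emeka ∩ Vera ∩ Mei ∩ Kira ∩ Luca: 09:45-12:30, 16:00-17:45.
Emeka ∩ Vera ∩ Mei ∩ Kira ∩ Luca ∩ Carol: 09:45-12:15, 16:00-17:45.
So the common availability across everyone is 09:45-12:15, 16:00-17:45.
The first common window of at least 30 minutes is 09:45-12:15, so the earliest start is 09:45.

09:45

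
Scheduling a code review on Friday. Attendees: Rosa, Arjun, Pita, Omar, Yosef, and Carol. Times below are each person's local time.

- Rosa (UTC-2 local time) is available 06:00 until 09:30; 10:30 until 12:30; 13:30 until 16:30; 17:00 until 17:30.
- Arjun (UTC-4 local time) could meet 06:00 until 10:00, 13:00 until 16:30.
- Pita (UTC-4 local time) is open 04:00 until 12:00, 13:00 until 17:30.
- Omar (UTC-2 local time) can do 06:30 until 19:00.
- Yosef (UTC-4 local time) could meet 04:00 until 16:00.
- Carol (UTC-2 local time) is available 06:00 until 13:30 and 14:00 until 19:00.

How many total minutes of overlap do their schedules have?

Rosa in UTC: 08:00-11:30, 12:30-14:30, 15:30-18:30, 19:00-19:30 (add 2h to convert from UTC-2).
Arjun in UTC: 10:00-14:00, 17:00-20:30 (add 4h to convert from UTC-4).
Pita in UTC: 08:00-16:00, 17:00-21:30 (add 4h to convert from UTC-4).
Omar in UTC: 08:30-21:00 (add 2h to convert from UTC-2).
Yosef in UTC: 08:00-20:00 (add 4h to convert from UTC-4).
Carol in UTC: 08:00-15:30, 16:00-21:00 (add 2h to convert from UTC-2).
Rosa ∩ Arjun: 10:00-11:30, 12:30-14:00, 17:00-18:30, 19:00-19:30.
Rosa ∩ Arjun ∩ Pita: 10:00-11:30, 12:30-14:00, 17:00-18:30, 19:00-19:30.
Rosa ∩ Arjun ∩ Pita ∩ Omar: 10:00-11:30, 12:30-14:00, 17:00-18:30, 19:00-19:30.
Rosa ∩ Arjun ∩ Pita ∩ Omar ∩ Yosef: 10:00-11:30, 12:30-14:00, 17:00-18:30, 19:00-19:30.
Rosa ∩ Arjun ∩ Pita ∩ Omar ∩ Yosef ∩ Carol: 10:00-11:30, 12:30-14:00, 17:00-18:30, 19:00-19:30.
Those are the intersection windows.
Summing the common windows: 90 + 90 + 90 + 30 = 300 minutes.

300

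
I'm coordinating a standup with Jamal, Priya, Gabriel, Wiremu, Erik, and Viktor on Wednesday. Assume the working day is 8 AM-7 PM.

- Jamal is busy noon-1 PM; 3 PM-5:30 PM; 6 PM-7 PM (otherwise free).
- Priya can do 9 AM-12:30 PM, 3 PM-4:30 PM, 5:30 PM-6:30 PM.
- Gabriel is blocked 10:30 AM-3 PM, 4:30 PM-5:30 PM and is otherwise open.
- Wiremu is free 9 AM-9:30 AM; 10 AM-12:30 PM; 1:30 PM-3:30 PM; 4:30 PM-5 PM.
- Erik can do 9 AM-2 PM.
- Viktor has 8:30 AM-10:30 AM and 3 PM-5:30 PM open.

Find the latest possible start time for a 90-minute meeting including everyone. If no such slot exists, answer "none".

none

Jamal free: 08:00-12:00, 13:00-15:00, 17:30-18:00 (invert busy blocks within the working day).
Priya free: 09:00-12:30, 15:00-16:30, 17:30-18:30.
Gabriel free: 08:00-10:30, 15:00-16:30, 17:30-19:00 (invert busy blocks within the working day).
Wiremu free: 09:00-09:30, 10:00-12:30, 13:30-15:30, 16:30-17:00.
Erik free: 09:00-14:00.
Viktor free: 08:30-10:30, 15:00-17:30.
Jamal ∩ Priya: 09:00-12:00, 17:30-18:00.
Jamal ∩ Priya ∩ Gabriel: 09:00-10:30, 17:30-18:00.
Jamal ∩ Priya ∩ Gabriel ∩ Wiremu: 09:00-09:30, 10:00-10:30.
Jamal ∩ Priya ∩ Gabriel ∩ Wiremu ∩ Erik: 09:00-09:30, 10:00-10:30.
Jamal ∩ Priya ∩ Gabriel ∩ Wiremu ∩ Erik ∩ Viktor: 09:00-09:30, 10:00-10:30.
No common window is at least 90 minutes long.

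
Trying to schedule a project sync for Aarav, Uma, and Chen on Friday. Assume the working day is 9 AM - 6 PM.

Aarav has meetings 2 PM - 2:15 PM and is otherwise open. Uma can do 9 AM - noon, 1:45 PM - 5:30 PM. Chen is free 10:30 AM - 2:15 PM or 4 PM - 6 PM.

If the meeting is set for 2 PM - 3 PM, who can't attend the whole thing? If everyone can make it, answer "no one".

Aarav free: 09:00-14:00, 14:15-18:00 (invert busy blocks within the working day).
Uma free: 09:00-12:00, 13:45-17:30.
Chen free: 10:30-14:15, 16:00-18:00.
Aarav: not fully free for 14:00-15:00. Uma: free for 14:00-15:00. Chen: not fully free for 14:00-15:00.

Aarav, Chen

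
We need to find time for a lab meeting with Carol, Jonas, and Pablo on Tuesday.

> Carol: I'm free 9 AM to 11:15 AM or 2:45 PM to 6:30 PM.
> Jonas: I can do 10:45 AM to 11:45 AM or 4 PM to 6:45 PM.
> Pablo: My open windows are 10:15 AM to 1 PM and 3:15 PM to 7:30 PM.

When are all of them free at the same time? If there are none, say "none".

Carol ∩ Jonas: 10:45-11:15, 16:00-18:30.
Carol ∩ Jonas ∩ Pablo: 10:45-11:15, 16:00-18:30.

10:45-11:15, 16:00-18:30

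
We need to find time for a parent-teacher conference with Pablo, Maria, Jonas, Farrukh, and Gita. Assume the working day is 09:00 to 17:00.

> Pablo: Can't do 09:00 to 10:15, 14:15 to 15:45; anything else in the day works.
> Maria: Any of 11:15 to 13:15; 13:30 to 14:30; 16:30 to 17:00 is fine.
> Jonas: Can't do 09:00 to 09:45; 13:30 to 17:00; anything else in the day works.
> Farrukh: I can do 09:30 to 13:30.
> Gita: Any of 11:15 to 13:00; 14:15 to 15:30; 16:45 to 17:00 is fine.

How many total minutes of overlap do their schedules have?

105

Pablo free: 10:15-14:15, 15:45-17:00 (invert busy blocks within the working day).
Maria free: 11:15-13:15, 13:30-14:30, 16:30-17:00.
Jonas free: 09:45-13:30 (invert busy blocks within the working day).
Farrukh free: 09:30-13:30.
Gita free: 11:15-13:00, 14:15-15:30, 16:45-17:00.
Pablo ∩ Maria: 11:15-13:15, 13:30-14:15, 16:30-17:00.
Pablo ∩ Maria ∩ Jonas: 11:15-13:15.
Pablo ∩ Maria ∩ Jonas ∩ Farrukh: 11:15-13:15.
Pablo ∩ Maria ∩ Jonas ∩ Farrukh ∩ Gita: 11:15-13:00.
That's a single block of 105 minutes.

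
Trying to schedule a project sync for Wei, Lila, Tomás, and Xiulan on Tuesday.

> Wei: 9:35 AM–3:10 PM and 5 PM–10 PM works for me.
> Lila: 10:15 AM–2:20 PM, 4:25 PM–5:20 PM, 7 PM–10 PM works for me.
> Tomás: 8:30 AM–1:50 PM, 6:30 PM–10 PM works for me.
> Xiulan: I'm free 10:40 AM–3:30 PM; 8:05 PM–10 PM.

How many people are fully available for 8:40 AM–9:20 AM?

1

Tomás can make the full 08:40-09:20 slot — that's 1.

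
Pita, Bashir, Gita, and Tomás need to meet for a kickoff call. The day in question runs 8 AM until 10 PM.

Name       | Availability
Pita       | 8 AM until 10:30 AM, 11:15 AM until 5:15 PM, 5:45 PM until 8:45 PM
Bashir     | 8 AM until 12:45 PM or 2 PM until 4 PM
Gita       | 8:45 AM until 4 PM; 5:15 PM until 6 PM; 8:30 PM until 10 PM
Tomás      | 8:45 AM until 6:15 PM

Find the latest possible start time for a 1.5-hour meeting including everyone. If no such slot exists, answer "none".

14:30

Pita ∩ Bashir: 08:00-10:30, 11:15-12:45, 14:00-16:00.
Pita ∩ Bashir ∩ Gita: 08:45-10:30, 11:15-12:45, 14:00-16:00.
Pita ∩ Bashir ∩ Gita ∩ Tomás: 08:45-10:30, 11:15-12:45, 14:00-16:00.
Those are the intersection windows.
The last common window of at least 90 minutes is 14:00-16:00; a 90-minute meeting can start as late as 14:30 and still end by 16:00.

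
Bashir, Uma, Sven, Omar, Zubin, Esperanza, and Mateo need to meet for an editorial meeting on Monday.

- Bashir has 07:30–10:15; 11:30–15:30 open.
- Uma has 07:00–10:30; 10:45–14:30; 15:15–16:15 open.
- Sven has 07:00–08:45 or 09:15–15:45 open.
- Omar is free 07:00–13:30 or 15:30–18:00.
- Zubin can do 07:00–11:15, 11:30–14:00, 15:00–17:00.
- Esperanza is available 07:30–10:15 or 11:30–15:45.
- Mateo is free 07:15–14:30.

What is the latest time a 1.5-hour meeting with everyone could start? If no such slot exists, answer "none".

Bashir ∩ Uma: 07:30-10:15, 11:30-14:30, 15:15-15:30.
Bashir ∩ Uma ∩ Sven: 07:30-08:45, 09:15-10:15, 11:30-14:30, 15:15-15:30.
Bashir ∩ Uma ∩ Sven ∩ Omar: 07:30-08:45, 09:15-10:15, 11:30-13:30.
Bashir ∩ Uma ∩ Sven ∩ Omar ∩ Zubin: 07:30-08:45, 09:15-10:15, 11:30-13:30.
Bashir ∩ Uma ∩ Sven ∩ Omar ∩ Zubin ∩ Esperanza: 07:30-08:45, 09:15-10:15, 11:30-13:30.
Bashir ∩ Uma ∩ Sven ∩ Omar ∩ Zubin ∩ Esperanza ∩ Mateo: 07:30-08:45, 09:15-10:15, 11:30-13:30.
The last common window of at least 90 minutes is 11:30-13:30; a 90-minute meeting can start as late as 12:00 and still end by 13:30.

12:00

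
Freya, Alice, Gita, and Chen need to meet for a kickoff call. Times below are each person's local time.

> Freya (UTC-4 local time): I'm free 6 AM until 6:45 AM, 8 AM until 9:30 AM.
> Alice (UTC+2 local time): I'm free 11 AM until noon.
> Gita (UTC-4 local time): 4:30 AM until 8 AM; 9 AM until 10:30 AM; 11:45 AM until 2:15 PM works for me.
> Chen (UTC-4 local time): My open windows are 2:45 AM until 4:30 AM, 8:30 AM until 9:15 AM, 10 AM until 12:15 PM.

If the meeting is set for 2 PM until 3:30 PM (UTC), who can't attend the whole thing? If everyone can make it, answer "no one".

Freya in UTC: 10:00-10:45, 12:00-13:30 (add 4h to convert from UTC-4).
Alice in UTC: 09:00-10:00 (subtract 2h to convert from UTC+2).
Gita in UTC: 08:30-12:00, 13:00-14:30, 15:45-18:15 (add 4h to convert from UTC-4).
Chen in UTC: 06:45-08:30, 12:30-13:15, 14:00-16:15 (add 4h to convert from UTC-4).
Freya: not fully free for 14:00-15:30. Alice: not fully free for 14:00-15:30. Gita: not fully free for 14:00-15:30. Chen: free for 14:00-15:30.

Alice, Freya, Gita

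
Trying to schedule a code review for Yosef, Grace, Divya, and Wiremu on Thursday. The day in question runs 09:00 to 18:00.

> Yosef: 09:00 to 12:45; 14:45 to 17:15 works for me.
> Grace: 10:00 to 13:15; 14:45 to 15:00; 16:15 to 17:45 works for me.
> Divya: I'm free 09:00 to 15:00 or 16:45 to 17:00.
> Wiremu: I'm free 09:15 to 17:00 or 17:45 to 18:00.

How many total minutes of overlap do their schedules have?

195

Yosef ∩ Grace: 10:00-12:45, 14:45-15:00, 16:15-17:15.
Yosef ∩ Grace ∩ Divya: 10:00-12:45, 14:45-15:00, 16:45-17:00.
Yosef ∩ Grace ∩ Divya ∩ Wiremu: 10:00-12:45, 14:45-15:00, 16:45-17:00.
So the common availability across everyone is 10:00-12:45, 14:45-15:00, 16:45-17:00.
Summing the common windows: 165 + 15 + 15 = 195 minutes.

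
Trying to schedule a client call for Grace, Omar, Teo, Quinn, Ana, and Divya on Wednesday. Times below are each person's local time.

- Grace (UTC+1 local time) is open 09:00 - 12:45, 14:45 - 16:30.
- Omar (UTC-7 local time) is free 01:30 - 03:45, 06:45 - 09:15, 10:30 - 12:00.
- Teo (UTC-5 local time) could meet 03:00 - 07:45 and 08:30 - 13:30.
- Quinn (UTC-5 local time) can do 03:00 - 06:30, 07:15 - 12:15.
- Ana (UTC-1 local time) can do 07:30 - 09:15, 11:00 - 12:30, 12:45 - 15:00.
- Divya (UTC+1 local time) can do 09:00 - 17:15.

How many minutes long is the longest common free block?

105

Grace in UTC: 08:00-11:45, 13:45-15:30 (subtract 1h to convert from UTC+1).
Omar in UTC: 08:30-10:45, 13:45-16:15, 17:30-19:00 (add 7h to convert from UTC-7).
Teo in UTC: 08:00-12:45, 13:30-18:30 (add 5h to convert from UTC-5).
Quinn in UTC: 08:00-11:30, 12:15-17:15 (add 5h to convert from UTC-5).
Ana in UTC: 08:30-10:15, 12:00-13:30, 13:45-16:00 (add 1h to convert from UTC-1).
Divya in UTC: 08:00-16:15 (subtract 1h to convert from UTC+1).
Grace ∩ Omar: 08:30-10:45, 13:45-15:30.
Grace ∩ Omar ∩ Teo: 08:30-10:45, 13:45-15:30.
Grace ∩ Omar ∩ Teo ∩ Quinn: 08:30-10:45, 13:45-15:30.
Grace ∩ Omar ∩ Teo ∩ Quinn ∩ Ana: 08:30-10:15, 13:45-15:30.
Grace ∩ Omar ∩ Teo ∩ Quinn ∩ Ana ∩ Divya: 08:30-10:15, 13:45-15:30.
So the common availability across everyone is 08:30-10:15, 13:45-15:30.
The longest is 08:30-10:15 at 105 minutes.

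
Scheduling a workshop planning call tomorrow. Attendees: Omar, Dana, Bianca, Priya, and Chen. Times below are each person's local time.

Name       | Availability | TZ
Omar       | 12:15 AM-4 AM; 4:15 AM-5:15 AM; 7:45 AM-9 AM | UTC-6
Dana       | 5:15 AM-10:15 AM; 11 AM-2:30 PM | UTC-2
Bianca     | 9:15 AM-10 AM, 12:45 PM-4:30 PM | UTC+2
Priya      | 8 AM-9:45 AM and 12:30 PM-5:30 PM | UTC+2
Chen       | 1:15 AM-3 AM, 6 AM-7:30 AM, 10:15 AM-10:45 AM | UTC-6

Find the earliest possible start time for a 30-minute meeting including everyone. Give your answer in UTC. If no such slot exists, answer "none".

07:15

Omar in UTC: 06:15-10:00, 10:15-11:15, 13:45-15:00 (add 6h to convert from UTC-6).
Dana in UTC: 07:15-12:15, 13:00-16:30 (add 2h to convert from UTC-2).
Bianca in UTC: 07:15-08:00, 10:45-14:30 (subtract 2h to convert from UTC+2).
Priya in UTC: 06:00-07:45, 10:30-15:30 (subtract 2h to convert from UTC+2).
Chen in UTC: 07:15-09:00, 12:00-13:30, 16:15-16:45 (add 6h to convert from UTC-6).
Omar ∩ Dana: 07:15-10:00, 10:15-11:15, 13:45-15:00.
Omar ∩ Dana ∩ Bianca: 07:15-08:00, 10:45-11:15, 13:45-14:30.
Omar ∩ Dana ∩ Bianca ∩ Priya: 07:15-07:45, 10:45-11:15, 13:45-14:30.
Omar ∩ Dana ∩ Bianca ∩ Priya ∩ Chen: 07:15-07:45.
The first common window of at least 30 minutes is 07:15-07:45, so the earliest start is 07:15.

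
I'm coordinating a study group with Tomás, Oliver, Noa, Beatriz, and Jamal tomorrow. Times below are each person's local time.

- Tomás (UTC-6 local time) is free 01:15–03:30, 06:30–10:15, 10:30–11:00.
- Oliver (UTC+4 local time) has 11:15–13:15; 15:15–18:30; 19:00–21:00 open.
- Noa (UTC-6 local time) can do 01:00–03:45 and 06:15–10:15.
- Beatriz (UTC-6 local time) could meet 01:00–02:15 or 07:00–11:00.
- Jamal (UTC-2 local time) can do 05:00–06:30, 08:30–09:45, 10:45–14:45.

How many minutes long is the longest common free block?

Tomás in UTC: 07:15-09:30, 12:30-16:15, 16:30-17:00 (add 6h to convert from UTC-6).
Oliver in UTC: 07:15-09:15, 11:15-14:30, 15:00-17:00 (subtract 4h to convert from UTC+4).
Noa in UTC: 07:00-09:45, 12:15-16:15 (add 6h to convert from UTC-6).
Beatriz in UTC: 07:00-08:15, 13:00-17:00 (add 6h to convert from UTC-6).
Jamal in UTC: 07:00-08:30, 10:30-11:45, 12:45-16:45 (add 2h to convert from UTC-2).
Tomás ∩ Oliver: 07:15-09:15, 12:30-14:30, 15:00-16:15, 16:30-17:00.
Tomás ∩ Oliver ∩ Noa: 07:15-09:15, 12:30-14:30, 15:00-16:15.
Tomás ∩ Oliver ∩ Noa ∩ Beatriz: 07:15-08:15, 13:00-14:30, 15:00-16:15.
Tomás ∩ Oliver ∩ Noa ∩ Beatriz ∩ Jamal: 07:15-08:15, 13:00-14:30, 15:00-16:15.
The longest is 13:00-14:30 at 90 minutes.

90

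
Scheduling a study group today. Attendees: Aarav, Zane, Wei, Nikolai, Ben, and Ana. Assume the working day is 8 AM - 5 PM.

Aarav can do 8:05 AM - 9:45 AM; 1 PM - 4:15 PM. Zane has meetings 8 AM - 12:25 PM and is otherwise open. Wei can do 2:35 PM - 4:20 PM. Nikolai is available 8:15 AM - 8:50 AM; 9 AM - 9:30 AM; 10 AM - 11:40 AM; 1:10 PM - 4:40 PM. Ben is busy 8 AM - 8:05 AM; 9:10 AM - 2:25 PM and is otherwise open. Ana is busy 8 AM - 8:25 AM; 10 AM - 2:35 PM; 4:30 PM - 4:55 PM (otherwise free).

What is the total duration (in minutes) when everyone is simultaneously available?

100

Aarav free: 08:05-09:45, 13:00-16:15.
Zane free: 12:25-17:00 (invert busy blocks within the working day).
Wei free: 14:35-16:20.
Nikolai free: 08:15-08:50, 09:00-09:30, 10:00-11:40, 13:10-16:40.
Ben free: 08:05-09:10, 14:25-17:00 (invert busy blocks within the working day).
Ana free: 08:25-10:00, 14:35-16:30, 16:55-17:00 (invert busy blocks within the working day).
Aarav ∩ Zane: 13:00-16:15.
Aarav ∩ Zane ∩ Wei: 14:35-16:15.
Aarav ∩ Zane ∩ Wei ∩ Nikolai: 14:35-16:15.
Aarav ∩ Zane ∩ Wei ∩ Nikolai ∩ Ben: 14:35-16:15.
Aarav ∩ Zane ∩ Wei ∩ Nikolai ∩ Ben ∩ Ana: 14:35-16:15.
That's a single block of 100 minutes.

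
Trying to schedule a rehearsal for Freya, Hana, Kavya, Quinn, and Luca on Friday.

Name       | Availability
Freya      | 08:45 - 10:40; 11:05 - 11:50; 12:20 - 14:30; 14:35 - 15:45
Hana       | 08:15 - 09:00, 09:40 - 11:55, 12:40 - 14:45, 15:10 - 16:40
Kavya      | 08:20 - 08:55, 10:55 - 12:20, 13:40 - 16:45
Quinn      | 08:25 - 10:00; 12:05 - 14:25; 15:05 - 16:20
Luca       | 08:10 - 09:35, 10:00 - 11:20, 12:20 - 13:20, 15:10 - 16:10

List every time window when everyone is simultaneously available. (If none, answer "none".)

08:45-08:55, 15:10-15:45

Freya ∩ Hana: 08:45-09:00, 09:40-10:40, 11:05-11:50, 12:40-14:30, 14:35-14:45, 15:10-15:45.
Freya ∩ Hana ∩ Kavya: 08:45-08:55, 11:05-11:50, 13:40-14:30, 14:35-14:45, 15:10-15:45.
Freya ∩ Hana ∩ Kavya ∩ Quinn: 08:45-08:55, 13:40-14:25, 15:10-15:45.
Freya ∩ Hana ∩ Kavya ∩ Quinn ∩ Luca: 08:45-08:55, 15:10-15:45.
So the common availability across everyone is 08:45-08:55, 15:10-15:45.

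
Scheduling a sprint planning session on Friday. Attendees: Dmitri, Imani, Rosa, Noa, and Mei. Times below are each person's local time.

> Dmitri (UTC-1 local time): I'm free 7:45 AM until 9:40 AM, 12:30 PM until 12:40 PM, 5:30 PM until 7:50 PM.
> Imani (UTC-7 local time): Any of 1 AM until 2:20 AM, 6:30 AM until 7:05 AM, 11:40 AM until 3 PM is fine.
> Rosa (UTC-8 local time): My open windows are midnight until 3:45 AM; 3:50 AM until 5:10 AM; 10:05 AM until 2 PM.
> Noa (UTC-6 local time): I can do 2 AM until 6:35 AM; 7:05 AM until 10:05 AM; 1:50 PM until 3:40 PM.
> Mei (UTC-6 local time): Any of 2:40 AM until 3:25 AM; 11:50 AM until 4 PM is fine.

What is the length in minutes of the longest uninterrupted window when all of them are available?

60

Dmitri in UTC: 08:45-10:40, 13:30-13:40, 18:30-20:50 (add 1h to convert from UTC-1).
Imani in UTC: 08:00-09:20, 13:30-14:05, 18:40-22:00 (add 7h to convert from UTC-7).
Rosa in UTC: 08:00-11:45, 11:50-13:10, 18:05-22:00 (add 8h to convert from UTC-8).
Noa in UTC: 08:00-12:35, 13:05-16:05, 19:50-21:40 (add 6h to convert from UTC-6).
Mei in UTC: 08:40-09:25, 17:50-22:00 (add 6h to convert from UTC-6).
Dmitri ∩ Imani: 08:45-09:20, 13:30-13:40, 18:40-20:50.
Dmitri ∩ Imani ∩ Rosa: 08:45-09:20, 18:40-20:50.
Dmitri ∩ Imani ∩ Rosa ∩ Noa: 08:45-09:20, 19:50-20:50.
Dmitri ∩ Imani ∩ Rosa ∩ Noa ∩ Mei: 08:45-09:20, 19:50-20:50.
The longest is 19:50-20:50 at 60 minutes.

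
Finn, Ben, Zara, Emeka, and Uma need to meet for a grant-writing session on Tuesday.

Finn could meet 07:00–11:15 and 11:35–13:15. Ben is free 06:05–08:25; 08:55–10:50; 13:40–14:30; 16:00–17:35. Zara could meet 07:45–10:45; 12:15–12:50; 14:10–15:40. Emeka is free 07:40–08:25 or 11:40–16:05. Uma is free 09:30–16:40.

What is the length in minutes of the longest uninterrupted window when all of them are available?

0

Finn ∩ Ben: 07:00-08:25, 08:55-10:50.
Finn ∩ Ben ∩ Zara: 07:45-08:25, 08:55-10:45.
Finn ∩ Ben ∩ Zara ∩ Emeka: 07:45-08:25.
Finn ∩ Ben ∩ Zara ∩ Emeka ∩ Uma: ∅.
There is no time when everyone is free.
No common window exists, so the longest block is 0 minutes.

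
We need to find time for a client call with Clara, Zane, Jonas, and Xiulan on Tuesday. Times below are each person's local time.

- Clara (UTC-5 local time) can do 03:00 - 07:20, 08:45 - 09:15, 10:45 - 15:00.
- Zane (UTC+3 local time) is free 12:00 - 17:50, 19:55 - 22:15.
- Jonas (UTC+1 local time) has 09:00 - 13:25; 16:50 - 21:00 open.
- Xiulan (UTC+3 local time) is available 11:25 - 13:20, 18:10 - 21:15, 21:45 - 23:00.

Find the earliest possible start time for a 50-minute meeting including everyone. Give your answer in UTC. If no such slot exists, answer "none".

09:00

Clara in UTC: 08:00-12:20, 13:45-14:15, 15:45-20:00 (add 5h to convert from UTC-5).
Zane in UTC: 09:00-14:50, 16:55-19:15 (subtract 3h to convert from UTC+3).
Jonas in UTC: 08:00-12:25, 15:50-20:00 (subtract 1h to convert from UTC+1).
Xiulan in UTC: 08:25-10:20, 15:10-18:15, 18:45-20:00 (subtract 3h to convert from UTC+3).
Clara ∩ Zane: 09:00-12:20, 13:45-14:15, 16:55-19:15.
Clara ∩ Zane ∩ Jonas: 09:00-12:20, 16:55-19:15.
Clara ∩ Zane ∩ Jonas ∩ Xiulan: 09:00-10:20, 16:55-18:15, 18:45-19:15.
The first common window of at least 50 minutes is 09:00-10:20, so the earliest start is 09:00.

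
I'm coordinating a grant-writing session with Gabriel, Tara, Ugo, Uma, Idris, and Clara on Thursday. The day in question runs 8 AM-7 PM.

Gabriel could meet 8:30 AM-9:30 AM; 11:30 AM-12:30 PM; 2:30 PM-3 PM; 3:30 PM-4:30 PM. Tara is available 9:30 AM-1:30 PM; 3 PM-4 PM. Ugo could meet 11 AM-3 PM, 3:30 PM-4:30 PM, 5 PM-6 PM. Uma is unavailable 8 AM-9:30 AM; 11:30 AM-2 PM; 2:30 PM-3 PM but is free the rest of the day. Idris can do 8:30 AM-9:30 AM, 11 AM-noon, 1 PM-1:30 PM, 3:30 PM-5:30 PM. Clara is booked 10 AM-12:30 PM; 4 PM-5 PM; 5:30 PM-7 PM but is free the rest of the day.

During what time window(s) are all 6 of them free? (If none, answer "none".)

15:30-16:00

Gabriel free: 08:30-09:30, 11:30-12:30, 14:30-15:00, 15:30-16:30.
Tara free: 09:30-13:30, 15:00-16:00.
Ugo free: 11:00-15:00, 15:30-16:30, 17:00-18:00.
Uma free: 09:30-11:30, 14:00-14:30, 15:00-19:00 (invert busy blocks within the working day).
Idris free: 08:30-09:30, 11:00-12:00, 13:00-13:30, 15:30-17:30.
Clara free: 08:00-10:00, 12:30-16:00, 17:00-17:30 (invert busy blocks within the working day).
Gabriel ∩ Tara: 11:30-12:30, 15:30-16:00.
Gabriel ∩ Tara ∩ Ugo: 11:30-12:30, 15:30-16:00.
Gabriel ∩ Tara ∩ Ugo ∩ Uma: 15:30-16:00.
Gabriel ∩ Tara ∩ Ugo ∩ Uma ∩ Idris: 15:30-16:00.
Gabriel ∩ Tara ∩ Ugo ∩ Uma ∩ Idris ∩ Clara: 15:30-16:00.
Those are the intersection windows.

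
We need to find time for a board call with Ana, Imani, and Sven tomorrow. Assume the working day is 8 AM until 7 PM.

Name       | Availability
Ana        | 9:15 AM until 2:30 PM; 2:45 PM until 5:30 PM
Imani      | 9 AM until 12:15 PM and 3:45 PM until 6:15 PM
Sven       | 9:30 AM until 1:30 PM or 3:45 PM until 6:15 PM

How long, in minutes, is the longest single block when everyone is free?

Ana ∩ Imani: 09:15-12:15, 15:45-17:30.
Ana ∩ Imani ∩ Sven: 09:30-12:15, 15:45-17:30.
So the common availability across everyone is 09:30-12:15, 15:45-17:30.
The longest is 09:30-12:15 at 165 minutes.

165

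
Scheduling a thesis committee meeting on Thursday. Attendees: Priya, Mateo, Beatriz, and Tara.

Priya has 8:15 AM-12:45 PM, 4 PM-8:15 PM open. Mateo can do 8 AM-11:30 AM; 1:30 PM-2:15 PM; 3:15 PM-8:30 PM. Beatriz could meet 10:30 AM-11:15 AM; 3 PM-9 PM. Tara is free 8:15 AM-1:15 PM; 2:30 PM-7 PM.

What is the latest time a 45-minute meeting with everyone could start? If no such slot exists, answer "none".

18:15

Priya ∩ Mateo: 08:15-11:30, 16:00-20:15.
Priya ∩ Mateo ∩ Beatriz: 10:30-11:15, 16:00-20:15.
Priya ∩ Mateo ∩ Beatriz ∩ Tara: 10:30-11:15, 16:00-19:00.
The last common window of at least 45 minutes is 16:00-19:00; a 45-minute meeting can start as late as 18:15 and still end by 19:00.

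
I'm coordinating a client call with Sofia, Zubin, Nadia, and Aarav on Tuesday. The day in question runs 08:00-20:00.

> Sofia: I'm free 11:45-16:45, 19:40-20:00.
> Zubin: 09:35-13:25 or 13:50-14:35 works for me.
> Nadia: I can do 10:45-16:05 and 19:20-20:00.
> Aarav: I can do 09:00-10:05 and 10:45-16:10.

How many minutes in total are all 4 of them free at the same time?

Sofia ∩ Zubin: 11:45-13:25, 13:50-14:35.
Sofia ∩ Zubin ∩ Nadia: 11:45-13:25, 13:50-14:35.
Sofia ∩ Zubin ∩ Nadia ∩ Aarav: 11:45-13:25, 13:50-14:35.
So the common availability across everyone is 11:45-13:25, 13:50-14:35.
Summing the common windows: 100 + 45 = 145 minutes.

145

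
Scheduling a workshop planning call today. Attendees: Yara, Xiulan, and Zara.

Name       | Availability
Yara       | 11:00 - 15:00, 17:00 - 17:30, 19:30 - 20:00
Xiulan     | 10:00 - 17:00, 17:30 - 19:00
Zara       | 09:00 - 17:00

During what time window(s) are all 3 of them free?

Yara ∩ Xiulan: 11:00-15:00.
Yara ∩ Xiulan ∩ Zara: 11:00-15:00.
So the common availability across everyone is 11:00-15:00.

11:00-15:00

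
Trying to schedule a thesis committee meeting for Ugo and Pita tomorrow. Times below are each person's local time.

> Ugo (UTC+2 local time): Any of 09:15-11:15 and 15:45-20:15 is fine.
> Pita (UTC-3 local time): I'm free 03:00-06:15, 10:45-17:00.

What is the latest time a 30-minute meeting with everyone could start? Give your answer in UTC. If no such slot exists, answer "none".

17:45

Ugo in UTC: 07:15-09:15, 13:45-18:15 (subtract 2h to convert from UTC+2).
Pita in UTC: 06:00-09:15, 13:45-20:00 (add 3h to convert from UTC-3).
Ugo ∩ Pita: 07:15-09:15, 13:45-18:15.
The last common window of at least 30 minutes is 13:45-18:15; a 30-minute meeting can start as late as 17:45 and still end by 18:15.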